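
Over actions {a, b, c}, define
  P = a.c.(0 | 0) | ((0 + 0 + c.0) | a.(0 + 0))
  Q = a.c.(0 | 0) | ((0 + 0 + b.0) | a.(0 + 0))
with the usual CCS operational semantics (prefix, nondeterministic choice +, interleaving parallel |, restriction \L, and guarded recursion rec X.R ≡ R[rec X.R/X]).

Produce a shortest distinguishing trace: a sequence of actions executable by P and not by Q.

Reachable graph of P (12 states):
  u0 = a.c.(0 | 0) | ((0 + 0 + c.0) | a.(0 + 0)) ⊢ =a=> u1, =a=> u2, =c=> u3
  u1 = a.c.(0 | 0) | ((0 + 0 + c.0) | (0 + 0)) ⊢ =a=> u4, =c=> u5
  u2 = c.(0 | 0) | ((0 + 0 + c.0) | a.(0 + 0)) ⊢ =a=> u4, =c=> u6, =c=> u7
  u3 = a.c.(0 | 0) | (0 | a.(0 + 0)) ⊢ =a=> u5, =a=> u7
  u4 = c.(0 | 0) | ((0 + 0 + c.0) | (0 + 0)) ⊢ =c=> u8, =c=> u9
  u5 = a.c.(0 | 0) | (0 | (0 + 0)) ⊢ =a=> u9
  u6 = 0 | 0 | ((0 + 0 + c.0) | a.(0 + 0)) ⊢ =a=> u8, =c=> u10
  u7 = c.(0 | 0) | (0 | a.(0 + 0)) ⊢ =a=> u9, =c=> u10
  u8 = 0 | 0 | ((0 + 0 + c.0) | (0 + 0)) ⊢ =c=> u11
  u9 = c.(0 | 0) | (0 | (0 + 0)) ⊢ =c=> u11
  u10 = 0 | 0 | (0 | a.(0 + 0)) ⊢ =a=> u11
  u11 = 0 | 0 | (0 | (0 + 0)) ⊢ (no moves)
Reachable graph of Q (12 states):
  v0 = a.c.(0 | 0) | ((0 + 0 + b.0) | a.(0 + 0)) ⊢ =a=> v1, =a=> v2, =b=> v3
  v1 = a.c.(0 | 0) | ((0 + 0 + b.0) | (0 + 0)) ⊢ =a=> v4, =b=> v5
  v2 = c.(0 | 0) | ((0 + 0 + b.0) | a.(0 + 0)) ⊢ =a=> v4, =b=> v6, =c=> v7
  v3 = a.c.(0 | 0) | (0 | a.(0 + 0)) ⊢ =a=> v5, =a=> v6
  v4 = c.(0 | 0) | ((0 + 0 + b.0) | (0 + 0)) ⊢ =b=> v8, =c=> v9
  v5 = a.c.(0 | 0) | (0 | (0 + 0)) ⊢ =a=> v8
  v6 = c.(0 | 0) | (0 | a.(0 + 0)) ⊢ =a=> v8, =c=> v10
  v7 = 0 | 0 | ((0 + 0 + b.0) | a.(0 + 0)) ⊢ =a=> v9, =b=> v10
  v8 = c.(0 | 0) | (0 | (0 + 0)) ⊢ =c=> v11
  v9 = 0 | 0 | ((0 + 0 + b.0) | (0 + 0)) ⊢ =b=> v11
  v10 = 0 | 0 | (0 | a.(0 + 0)) ⊢ =a=> v11
  v11 = 0 | 0 | (0 | (0 + 0)) ⊢ (no moves)
Run σ = ⟨c⟩ on P: start {u0}
  [1] c ⇒ {u3}
  ✓ P
Run σ = ⟨c⟩ on Q: start {v0}
  [1] c ⇒ ∅  — Q cannot continue

c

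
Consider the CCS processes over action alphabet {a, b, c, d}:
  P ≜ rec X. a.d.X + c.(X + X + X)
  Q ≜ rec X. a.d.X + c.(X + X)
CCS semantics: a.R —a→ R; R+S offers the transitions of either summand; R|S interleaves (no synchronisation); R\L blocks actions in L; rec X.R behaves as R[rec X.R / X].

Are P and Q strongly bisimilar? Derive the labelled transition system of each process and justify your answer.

YES

Reachable graph of P (3 states):
  m0 = rec X. a.d.X + c.(X + X + X) | —a→ m1, —c→ m2
  m1 = d.(rec X. a.d.X + c.(X + X + X)) | —d→ m0
  m2 = (rec X. a.d.X + c.(X + X + X)) + (rec X. a.d.X + c.(X + X + X)) + (rec X. a.d.X + c.(X + X + X)) | —a→ m1, —c→ m2
Reachable graph of Q (3 states):
  n0 = rec X. a.d.X + c.(X + X) | —a→ n1, —c→ n2
  n1 = d.(rec X. a.d.X + c.(X + X)) | —d→ n0
  n2 = (rec X. a.d.X + c.(X + X)) + (rec X. a.d.X + c.(X + X)) | —a→ n1, —c→ n2
Partition-refinement fixed point:
  B0 = {m0, m2, n0, n2}
  B1 = {m1, n1}
m0 ∈ B0, n0 ∈ B0 → same block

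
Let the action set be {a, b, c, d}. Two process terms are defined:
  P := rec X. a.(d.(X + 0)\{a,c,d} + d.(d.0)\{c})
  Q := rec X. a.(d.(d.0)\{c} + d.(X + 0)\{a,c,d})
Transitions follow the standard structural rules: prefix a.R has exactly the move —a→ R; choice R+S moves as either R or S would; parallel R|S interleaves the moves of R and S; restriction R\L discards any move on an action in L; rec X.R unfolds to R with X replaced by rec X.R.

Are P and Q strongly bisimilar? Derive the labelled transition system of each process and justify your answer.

P ~ Q

Reachable graph of P (5 states):
  p0 = rec X. a.(d.(X + 0)\{a,c,d} + d.(d.0)\{c}) → -a-> p1
  p1 = d.((rec X. a.(d.(X + 0)\{a,c,d} + d.(d.0)\{c})) + 0)\{a,c,d} + d.(d.0)\{c} → -d-> p2, -d-> p3
  p2 = ((rec X. a.(d.(X + 0)\{a,c,d} + d.(d.0)\{c})) + 0)\{a,c,d} → (no moves)
  p3 = (d.0)\{c} → -d-> p4
  p4 = 0\{c} → (no moves)
Reachable graph of Q (5 states):
  q0 = rec X. a.(d.(d.0)\{c} + d.(X + 0)\{a,c,d}) → -a-> q1
  q1 = d.(d.0)\{c} + d.((rec X. a.(d.(d.0)\{c} + d.(X + 0)\{a,c,d})) + 0)\{a,c,d} → -d-> q2, -d-> q3
  q2 = ((rec X. a.(d.(d.0)\{c} + d.(X + 0)\{a,c,d})) + 0)\{a,c,d} → (no moves)
  q3 = (d.0)\{c} → -d-> q4
  q4 = 0\{c} → (no moves)
Partition-refinement fixed point:
  B0 = {p0, q0}
  B1 = {p1, q1}
  B2 = {p3, q3}
  B3 = {p2, p4, q2, q4}
p0 ∈ B0, q0 ∈ B0 → same block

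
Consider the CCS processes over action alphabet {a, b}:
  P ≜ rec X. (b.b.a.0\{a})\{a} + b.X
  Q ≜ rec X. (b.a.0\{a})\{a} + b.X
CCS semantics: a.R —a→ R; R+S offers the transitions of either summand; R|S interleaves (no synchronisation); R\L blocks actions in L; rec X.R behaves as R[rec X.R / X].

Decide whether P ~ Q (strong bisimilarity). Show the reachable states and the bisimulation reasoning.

P ≁ Q

LTS(P): 3 reachable states
  s0 = rec X. (b.b.a.0\{a})\{a} + b.X ⊢ —b→ s0, —b→ s1
  s1 = (b.a.0\{a})\{a} ⊢ —b→ s2
  s2 = (a.0\{a})\{a} ⊢ ·
LTS(Q): 2 reachable states
  t0 = rec X. (b.a.0\{a})\{a} + b.X ⊢ —b→ t0, —b→ t1
  t1 = (a.0\{a})\{a} ⊢ ·
Coarsest stable partition (strong bisimilarity classes):
  B0 = {s0}
  B1 = {s1}
  B2 = {s2, t1}
  B3 = {t0}
s0 ∈ B0, t0 ∈ B3 → different blocks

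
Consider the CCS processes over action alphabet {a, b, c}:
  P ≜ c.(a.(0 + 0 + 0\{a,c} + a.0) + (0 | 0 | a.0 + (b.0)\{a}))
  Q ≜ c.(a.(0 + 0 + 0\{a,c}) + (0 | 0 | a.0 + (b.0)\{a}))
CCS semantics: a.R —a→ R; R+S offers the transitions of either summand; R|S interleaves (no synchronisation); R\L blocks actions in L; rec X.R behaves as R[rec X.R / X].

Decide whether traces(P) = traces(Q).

Reachable graph of P (6 states):
  s0 = c.(a.(0 + 0 + 0\{a,c} + a.0) + (0 | 0 | a.0 + (b.0)\{a})) has moves —c→ s1
  s1 = a.(0 + 0 + 0\{a,c} + a.0) + (0 | 0 | a.0 + (b.0)\{a}) has moves —a→ s2, —a→ s3, —b→ s4
  s2 = 0 + 0 + 0\{a,c} + a.0 has moves —a→ s5
  s3 = 0 | 0 | 0 has moves ·
  s4 = 0\{a} has moves ·
  s5 = 0 has moves ·
Reachable graph of Q (5 states):
  t0 = c.(a.(0 + 0 + 0\{a,c}) + (0 | 0 | a.0 + (b.0)\{a})) has moves —c→ t1
  t1 = a.(0 + 0 + 0\{a,c}) + (0 | 0 | a.0 + (b.0)\{a}) has moves —a→ t2, —a→ t3, —b→ t4
  t2 = 0 + 0 + 0\{a,c} has moves ·
  t3 = 0 | 0 | 0 has moves ·
  t4 = 0\{a} has moves ·
Executing caa from P (initial set {s0}):
  [1] c ⇒ {s1}
  [2] a ⇒ {s2, s3}
  [3] a ⇒ {s5}
  ✓ P
Executing caa from Q (initial set {t0}):
  [1] c ⇒ {t1}
  [2] a ⇒ {t2, t3}
  [3] a ⇒ ∅ (Q stuck)

trace-distinct — witness ⟨caa⟩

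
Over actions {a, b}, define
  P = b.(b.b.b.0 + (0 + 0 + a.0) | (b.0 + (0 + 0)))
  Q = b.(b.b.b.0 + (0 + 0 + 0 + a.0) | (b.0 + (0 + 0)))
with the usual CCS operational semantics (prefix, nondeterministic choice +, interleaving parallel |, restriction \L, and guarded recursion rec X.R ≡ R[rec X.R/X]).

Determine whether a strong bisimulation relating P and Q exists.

bisimilar

P's transition system — 8 states:
  u0 = b.(b.b.b.0 + (0 + 0 + a.0) | (b.0 + (0 + 0))) has moves ··b··> u1
  u1 = b.b.b.0 + (0 + 0 + a.0) | (b.0 + (0 + 0)) has moves ··a··> u2, ··b··> u3, ··b··> u4
  u2 = 0 | (b.0 + (0 + 0)) has moves ··b··> u5
  u3 = (0 + 0 + a.0) | 0 has moves ··a··> u5
  u4 = b.b.0 has moves ··b··> u6
  u5 = 0 | 0 has moves ∅
  u6 = b.0 has moves ··b··> u7
  u7 = 0 has moves ∅
Q's transition system — 8 states:
  v0 = b.(b.b.b.0 + (0 + 0 + 0 + a.0) | (b.0 + (0 + 0))) has moves ··b··> v1
  v1 = b.b.b.0 + (0 + 0 + 0 + a.0) | (b.0 + (0 + 0)) has moves ··a··> v2, ··b··> v3, ··b··> v4
  v2 = 0 | (b.0 + (0 + 0)) has moves ··b··> v5
  v3 = (0 + 0 + 0 + a.0) | 0 has moves ··a··> v5
  v4 = b.b.0 has moves ··b··> v6
  v5 = 0 | 0 has moves ∅
  v6 = b.0 has moves ··b··> v7
  v7 = 0 has moves ∅
Bisimilarity quotient blocks:
  B0 = {u0, v0}
  B1 = {u1, v1}
  B2 = {u4, v4}
  B3 = {u2, u6, v2, v6}
  B4 = {u5, u7, v5, v7}
  B5 = {u3, v3}
u0 ∈ B0, v0 ∈ B0 → same block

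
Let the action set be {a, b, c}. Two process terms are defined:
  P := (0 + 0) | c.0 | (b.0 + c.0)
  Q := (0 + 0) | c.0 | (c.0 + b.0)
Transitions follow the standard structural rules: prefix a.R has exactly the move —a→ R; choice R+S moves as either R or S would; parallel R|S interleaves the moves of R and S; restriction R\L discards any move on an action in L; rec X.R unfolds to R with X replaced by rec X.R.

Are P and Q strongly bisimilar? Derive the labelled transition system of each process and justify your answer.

LTS(P): 4 reachable states
  u0 = (0 + 0) | c.0 | (b.0 + c.0) | —b→ u1, —c→ u1, —c→ u2
  u1 = (0 + 0) | c.0 | 0 | —c→ u3
  u2 = (0 + 0) | 0 | (b.0 + c.0) | —b→ u3, —c→ u3
  u3 = (0 + 0) | 0 | 0 | ·
LTS(Q): 4 reachable states
  v0 = (0 + 0) | c.0 | (c.0 + b.0) | —b→ v1, —c→ v1, —c→ v2
  v1 = (0 + 0) | c.0 | 0 | —c→ v3
  v2 = (0 + 0) | 0 | (c.0 + b.0) | —b→ v3, —c→ v3
  v3 = (0 + 0) | 0 | 0 | ·
Coarsest stable partition (strong bisimilarity classes):
  B0 = {u0, v0}
  B1 = {u2, v2}
  B2 = {u3, v3}
  B3 = {u1, v1}
u0 ∈ B0, v0 ∈ B0 → same block

P ~ Q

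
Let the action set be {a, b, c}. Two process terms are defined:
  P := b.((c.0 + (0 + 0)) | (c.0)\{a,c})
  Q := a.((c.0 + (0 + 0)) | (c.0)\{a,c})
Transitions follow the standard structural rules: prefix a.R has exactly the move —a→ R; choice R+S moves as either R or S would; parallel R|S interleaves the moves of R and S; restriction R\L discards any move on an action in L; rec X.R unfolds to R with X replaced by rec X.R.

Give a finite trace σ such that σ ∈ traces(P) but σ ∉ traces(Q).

P's transition system — 3 states:
  p0 = b.((c.0 + (0 + 0)) | (c.0)\{a,c}) has moves --b--▸ p1
  p1 = (c.0 + (0 + 0)) | (c.0)\{a,c} has moves --c--▸ p2
  p2 = 0 | (c.0)\{a,c} has moves ·
Q's transition system — 3 states:
  q0 = a.((c.0 + (0 + 0)) | (c.0)\{a,c}) has moves --a--▸ q1
  q1 = (c.0 + (0 + 0)) | (c.0)\{a,c} has moves --c--▸ q2
  q2 = 0 | (c.0)\{a,c} has moves ·
Trace ⟨b⟩ through P, begin at {p0}:
  after b @ step 1: {p1}
  ✓ P
Trace ⟨b⟩ through Q, begin at {q0}:
  after b @ step 1: ∅ (Q stuck)

b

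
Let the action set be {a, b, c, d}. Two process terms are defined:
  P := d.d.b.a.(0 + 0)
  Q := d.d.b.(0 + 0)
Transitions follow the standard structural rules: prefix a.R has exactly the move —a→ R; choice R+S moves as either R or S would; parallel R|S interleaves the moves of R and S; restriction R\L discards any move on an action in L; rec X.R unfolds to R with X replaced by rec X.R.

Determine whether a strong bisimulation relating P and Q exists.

NO

P's transition system — 5 states:
  p0 = d.d.b.a.(0 + 0) | =d=> p1
  p1 = d.b.a.(0 + 0) | =d=> p2
  p2 = b.a.(0 + 0) | =b=> p3
  p3 = a.(0 + 0) | =a=> p4
  p4 = 0 + 0 | stopped
Q's transition system — 4 states:
  q0 = d.d.b.(0 + 0) | =d=> q1
  q1 = d.b.(0 + 0) | =d=> q2
  q2 = b.(0 + 0) | =b=> q3
  q3 = 0 + 0 | stopped
Bisimilarity quotient blocks:
  B0 = {p0}
  B1 = {p1}
  B2 = {p2}
  B3 = {p3}
  B4 = {p4, q3}
  B5 = {q0}
  B6 = {q1}
  B7 = {q2}
p0 ∈ B0, q0 ∈ B5 → different blocks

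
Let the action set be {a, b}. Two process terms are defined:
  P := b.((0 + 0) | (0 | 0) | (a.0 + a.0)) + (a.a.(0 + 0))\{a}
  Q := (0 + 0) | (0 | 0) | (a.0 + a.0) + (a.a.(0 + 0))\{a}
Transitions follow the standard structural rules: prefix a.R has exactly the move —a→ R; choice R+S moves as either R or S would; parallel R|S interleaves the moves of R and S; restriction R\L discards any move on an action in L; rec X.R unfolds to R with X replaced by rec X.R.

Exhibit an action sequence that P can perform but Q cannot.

P's transition system — 3 states:
  u0 = b.((0 + 0) | (0 | 0) | (a.0 + a.0)) + (a.a.(0 + 0))\{a} :: —b→ u1
  u1 = (0 + 0) | (0 | 0) | (a.0 + a.0) :: —a→ u2
  u2 = (0 + 0) | (0 | 0) | 0 :: (no moves)
Q's transition system — 2 states:
  v0 = (0 + 0) | (0 | 0) | (a.0 + a.0) + (a.a.(0 + 0))\{a} :: —a→ v1
  v1 = (0 + 0) | (0 | 0) | 0 :: (no moves)
Run σ = ⟨b⟩ on P: start {u0}
  step 1 (b): {u1}
  P completes σ.
Run σ = ⟨b⟩ on Q: start {v0}
  step 1 (b): no successor for Q

b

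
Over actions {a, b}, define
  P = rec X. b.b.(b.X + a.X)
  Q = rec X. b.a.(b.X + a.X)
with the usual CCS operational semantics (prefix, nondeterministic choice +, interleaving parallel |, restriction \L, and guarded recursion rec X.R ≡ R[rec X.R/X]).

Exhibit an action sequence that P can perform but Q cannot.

P's transition system — 3 states:
  p0 = rec X. b.b.(b.X + a.X) → =b=> p1
  p1 = b.(b.(rec X. b.b.(b.X + a.X)) + a.(rec X. b.b.(b.X + a.X))) → =b=> p2
  p2 = b.(rec X. b.b.(b.X + a.X)) + a.(rec X. b.b.(b.X + a.X)) → =a=> p0, =b=> p0
Q's transition system — 3 states:
  q0 = rec X. b.a.(b.X + a.X) → =b=> q1
  q1 = a.(b.(rec X. b.a.(b.X + a.X)) + a.(rec X. b.a.(b.X + a.X))) → =a=> q2
  q2 = b.(rec X. b.a.(b.X + a.X)) + a.(rec X. b.a.(b.X + a.X)) → =a=> q0, =b=> q0
Trace ⟨bb⟩ through P, begin at {p0}:
  step 1 (b): {p1}
  step 2 (b): {p2}
  — P admits the full trace.
Trace ⟨bb⟩ through Q, begin at {q0}:
  step 1 (b): {q1}
  step 2 (b): ∅  — Q cannot continue

bb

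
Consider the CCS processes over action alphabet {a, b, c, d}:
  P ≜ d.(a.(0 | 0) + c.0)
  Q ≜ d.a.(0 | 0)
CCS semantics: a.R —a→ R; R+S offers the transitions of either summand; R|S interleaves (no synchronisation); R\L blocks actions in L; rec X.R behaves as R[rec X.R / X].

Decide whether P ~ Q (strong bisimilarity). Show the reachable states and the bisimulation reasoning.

not bisimilar

Reachable graph of P (4 states):
  s0 = d.(a.(0 | 0) + c.0) | —d→ s1
  s1 = a.(0 | 0) + c.0 | —a→ s2, —c→ s3
  s2 = 0 | 0 | (no moves)
  s3 = 0 | (no moves)
Reachable graph of Q (3 states):
  t0 = d.a.(0 | 0) | —d→ t1
  t1 = a.(0 | 0) | —a→ t2
  t2 = 0 | 0 | (no moves)
Coarsest stable partition (strong bisimilarity classes):
  B0 = {s0}
  B1 = {s1}
  B2 = {s2, s3, t2}
  B3 = {t0}
  B4 = {t1}
s0 ∈ B0, t0 ∈ B3 → different blocks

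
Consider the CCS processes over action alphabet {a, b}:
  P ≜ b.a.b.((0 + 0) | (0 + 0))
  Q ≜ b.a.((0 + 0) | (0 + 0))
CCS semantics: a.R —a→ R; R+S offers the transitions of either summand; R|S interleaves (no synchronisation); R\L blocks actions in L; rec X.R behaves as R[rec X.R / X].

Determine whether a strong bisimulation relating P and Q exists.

not bisimilar

Reachable graph of P (4 states):
  s0 = b.a.b.((0 + 0) | (0 + 0)) | --b--▸ s1
  s1 = a.b.((0 + 0) | (0 + 0)) | --a--▸ s2
  s2 = b.((0 + 0) | (0 + 0)) | --b--▸ s3
  s3 = (0 + 0) | (0 + 0) | (no moves)
Reachable graph of Q (3 states):
  t0 = b.a.((0 + 0) | (0 + 0)) | --b--▸ t1
  t1 = a.((0 + 0) | (0 + 0)) | --a--▸ t2
  t2 = (0 + 0) | (0 + 0) | (no moves)
Bisimilarity quotient blocks:
  B0 = {s0}
  B1 = {s1}
  B2 = {s2}
  B3 = {s3, t2}
  B4 = {t0}
  B5 = {t1}
s0 ∈ B0, t0 ∈ B4 → different blocks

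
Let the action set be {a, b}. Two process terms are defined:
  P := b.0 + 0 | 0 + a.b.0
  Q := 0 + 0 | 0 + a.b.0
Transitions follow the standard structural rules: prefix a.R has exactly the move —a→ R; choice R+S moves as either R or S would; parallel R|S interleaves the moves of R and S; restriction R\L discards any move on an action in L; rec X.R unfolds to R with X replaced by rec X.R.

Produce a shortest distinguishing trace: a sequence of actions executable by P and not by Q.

b

P's transition system — 3 states:
  m0 = b.0 + 0 | 0 + a.b.0 :: =a=> m1, =b=> m2
  m1 = b.0 :: =b=> m2
  m2 = 0 :: ·
Q's transition system — 3 states:
  n0 = 0 + 0 | 0 + a.b.0 :: =a=> n1
  n1 = b.0 :: =b=> n2
  n2 = 0 :: ·
Executing b from P (initial set {m0}):
  step 1 (b): {m2}
  P completes σ.
Executing b from Q (initial set {n0}):
  step 1 (b): ∅ (Q stuck)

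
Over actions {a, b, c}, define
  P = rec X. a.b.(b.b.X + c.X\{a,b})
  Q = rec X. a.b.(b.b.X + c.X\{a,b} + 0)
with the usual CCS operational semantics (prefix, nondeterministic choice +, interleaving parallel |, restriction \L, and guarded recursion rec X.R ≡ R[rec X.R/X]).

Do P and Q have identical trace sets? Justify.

YES

P's transition system — 5 states:
  s0 = rec X. a.b.(b.b.X + c.X\{a,b}) :: --a--▸ s1
  s1 = b.(b.b.(rec X. a.b.(b.b.X + c.X\{a,b})) + c.(rec X. a.b.(b.b.X + c.X\{a,b}))\{a,b}) :: --b--▸ s2
  s2 = b.b.(rec X. a.b.(b.b.X + c.X\{a,b})) + c.(rec X. a.b.(b.b.X + c.X\{a,b}))\{a,b} :: --b--▸ s3, --c--▸ s4
  s3 = b.(rec X. a.b.(b.b.X + c.X\{a,b})) :: --b--▸ s0
  s4 = (rec X. a.b.(b.b.X + c.X\{a,b}))\{a,b} :: ·
Q's transition system — 5 states:
  t0 = rec X. a.b.(b.b.X + c.X\{a,b} + 0) :: --a--▸ t1
  t1 = b.(b.b.(rec X. a.b.(b.b.X + c.X\{a,b} + 0)) + c.(rec X. a.b.(b.b.X + c.X\{a,b} + 0))\{a,b} + 0) :: --b--▸ t2
  t2 = b.b.(rec X. a.b.(b.b.X + c.X\{a,b} + 0)) + c.(rec X. a.b.(b.b.X + c.X\{a,b} + 0))\{a,b} + 0 :: --b--▸ t3, --c--▸ t4
  t3 = b.(rec X. a.b.(b.b.X + c.X\{a,b} + 0)) :: --b--▸ t0
  t4 = (rec X. a.b.(b.b.X + c.X\{a,b} + 0))\{a,b} :: ·
Partition-refinement fixed point:
  B0 = {s0, t0}
  B1 = {s1, t1}
  B2 = {s2, t2}
  B3 = {s3, t3}
  B4 = {s4, t4}
s0 ∈ B0, t0 ∈ B0 → same block
Bisimilar ⇒ trace-equivalent.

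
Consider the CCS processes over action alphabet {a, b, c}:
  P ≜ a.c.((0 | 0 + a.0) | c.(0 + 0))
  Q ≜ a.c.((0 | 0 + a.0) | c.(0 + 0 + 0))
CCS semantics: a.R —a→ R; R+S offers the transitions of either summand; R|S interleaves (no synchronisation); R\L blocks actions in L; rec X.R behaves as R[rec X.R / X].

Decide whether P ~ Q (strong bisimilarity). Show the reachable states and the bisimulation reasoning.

Reachable graph of P (6 states):
  s0 = a.c.((0 | 0 + a.0) | c.(0 + 0)) → --a--▸ s1
  s1 = c.((0 | 0 + a.0) | c.(0 + 0)) → --c--▸ s2
  s2 = (0 | 0 + a.0) | c.(0 + 0) → --a--▸ s3, --c--▸ s4
  s3 = 0 | c.(0 + 0) → --c--▸ s5
  s4 = (0 | 0 + a.0) | (0 + 0) → --a--▸ s5
  s5 = 0 | (0 + 0) → ∅
Reachable graph of Q (6 states):
  t0 = a.c.((0 | 0 + a.0) | c.(0 + 0 + 0)) → --a--▸ t1
  t1 = c.((0 | 0 + a.0) | c.(0 + 0 + 0)) → --c--▸ t2
  t2 = (0 | 0 + a.0) | c.(0 + 0 + 0) → --a--▸ t3, --c--▸ t4
  t3 = 0 | c.(0 + 0 + 0) → --c--▸ t5
  t4 = (0 | 0 + a.0) | (0 + 0 + 0) → --a--▸ t5
  t5 = 0 | (0 + 0 + 0) → ∅
Bisimilarity quotient blocks:
  B0 = {s0, t0}
  B1 = {s1, t1}
  B2 = {s2, t2}
  B3 = {s4, t4}
  B4 = {s5, t5}
  B5 = {s3, t3}
s0 ∈ B0, t0 ∈ B0 → same block

bisimilar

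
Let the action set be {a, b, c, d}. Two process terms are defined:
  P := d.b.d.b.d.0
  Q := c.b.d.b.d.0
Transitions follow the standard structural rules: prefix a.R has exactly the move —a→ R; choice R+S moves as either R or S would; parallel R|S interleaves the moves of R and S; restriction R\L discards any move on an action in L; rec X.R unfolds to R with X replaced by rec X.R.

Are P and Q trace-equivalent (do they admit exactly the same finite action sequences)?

NO — witness ⟨d⟩

LTS(P): 6 reachable states
  s0 = d.b.d.b.d.0 → ··d··> s1
  s1 = b.d.b.d.0 → ··b··> s2
  s2 = d.b.d.0 → ··d··> s3
  s3 = b.d.0 → ··b··> s4
  s4 = d.0 → ··d··> s5
  s5 = 0 → stopped
LTS(Q): 6 reachable states
  t0 = c.b.d.b.d.0 → ··c··> t1
  t1 = b.d.b.d.0 → ··b··> t2
  t2 = d.b.d.0 → ··d··> t3
  t3 = b.d.0 → ··b··> t4
  t4 = d.0 → ··d··> t5
  t5 = 0 → stopped
Run σ = ⟨d⟩ on P: start {s0}
  [1] d ⇒ {s1}
  P completes σ.
Run σ = ⟨d⟩ on Q: start {t0}
  [1] d ⇒ ∅  — Q cannot continue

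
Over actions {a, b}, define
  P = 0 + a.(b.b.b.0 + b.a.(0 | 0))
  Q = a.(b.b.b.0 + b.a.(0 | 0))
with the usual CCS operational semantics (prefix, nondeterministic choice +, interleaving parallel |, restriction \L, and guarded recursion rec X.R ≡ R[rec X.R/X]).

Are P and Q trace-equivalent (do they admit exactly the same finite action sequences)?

traces(P) = traces(Q)

Reachable graph of P (7 states):
  p0 = 0 + a.(b.b.b.0 + b.a.(0 | 0)) has moves ··a··> p1
  p1 = b.b.b.0 + b.a.(0 | 0) has moves ··b··> p2, ··b··> p3
  p2 = a.(0 | 0) has moves ··a··> p4
  p3 = b.b.0 has moves ··b··> p5
  p4 = 0 | 0 has moves ·
  p5 = b.0 has moves ··b··> p6
  p6 = 0 has moves ·
Reachable graph of Q (7 states):
  q0 = a.(b.b.b.0 + b.a.(0 | 0)) has moves ··a··> q1
  q1 = b.b.b.0 + b.a.(0 | 0) has moves ··b··> q2, ··b··> q3
  q2 = a.(0 | 0) has moves ··a··> q4
  q3 = b.b.0 has moves ··b··> q5
  q4 = 0 | 0 has moves ·
  q5 = b.0 has moves ··b··> q6
  q6 = 0 has moves ·
Partition-refinement fixed point:
  B0 = {p0, q0}
  B1 = {p1, q1}
  B2 = {p3, q3}
  B3 = {p5, q5}
  B4 = {p4, p6, q4, q6}
  B5 = {p2, q2}
p0 ∈ B0, q0 ∈ B0 → same block
Bisimilar ⇒ trace-equivalent.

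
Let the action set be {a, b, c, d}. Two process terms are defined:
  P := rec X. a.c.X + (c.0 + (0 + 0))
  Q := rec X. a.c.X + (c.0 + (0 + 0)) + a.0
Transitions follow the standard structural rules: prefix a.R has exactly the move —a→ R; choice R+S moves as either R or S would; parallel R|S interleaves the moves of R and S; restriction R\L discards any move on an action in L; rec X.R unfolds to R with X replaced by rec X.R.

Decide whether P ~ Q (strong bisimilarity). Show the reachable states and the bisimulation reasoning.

NO

Reachable graph of P (3 states):
  m0 = rec X. a.c.X + (c.0 + (0 + 0)) ⊢ --a--▸ m1, --c--▸ m2
  m1 = c.(rec X. a.c.X + (c.0 + (0 + 0))) ⊢ --c--▸ m0
  m2 = 0 ⊢ deadlocked
Reachable graph of Q (3 states):
  n0 = rec X. a.c.X + (c.0 + (0 + 0)) + a.0 ⊢ --a--▸ n1, --a--▸ n2, --c--▸ n1
  n1 = 0 ⊢ deadlocked
  n2 = c.(rec X. a.c.X + (c.0 + (0 + 0)) + a.0) ⊢ --c--▸ n0
Coarsest stable partition (strong bisimilarity classes):
  B0 = {m0}
  B1 = {m1}
  B2 = {m2, n1}
  B3 = {n0}
  B4 = {n2}
m0 ∈ B0, n0 ∈ B3 → different blocks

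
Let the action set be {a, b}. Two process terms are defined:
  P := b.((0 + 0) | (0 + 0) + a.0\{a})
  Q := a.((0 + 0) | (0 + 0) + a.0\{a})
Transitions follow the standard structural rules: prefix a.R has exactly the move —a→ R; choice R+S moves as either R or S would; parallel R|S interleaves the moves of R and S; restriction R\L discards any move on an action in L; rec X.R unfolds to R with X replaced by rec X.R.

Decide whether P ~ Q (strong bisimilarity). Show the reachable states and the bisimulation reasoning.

NO

Reachable graph of P (3 states):
  m0 = b.((0 + 0) | (0 + 0) + a.0\{a}) | --b--▸ m1
  m1 = (0 + 0) | (0 + 0) + a.0\{a} | --a--▸ m2
  m2 = 0\{a} | ·
Reachable graph of Q (3 states):
  n0 = a.((0 + 0) | (0 + 0) + a.0\{a}) | --a--▸ n1
  n1 = (0 + 0) | (0 + 0) + a.0\{a} | --a--▸ n2
  n2 = 0\{a} | ·
Partition-refinement fixed point:
  B0 = {m0}
  B1 = {m1, n1}
  B2 = {m2, n2}
  B3 = {n0}
m0 ∈ B0, n0 ∈ B3 → different blocks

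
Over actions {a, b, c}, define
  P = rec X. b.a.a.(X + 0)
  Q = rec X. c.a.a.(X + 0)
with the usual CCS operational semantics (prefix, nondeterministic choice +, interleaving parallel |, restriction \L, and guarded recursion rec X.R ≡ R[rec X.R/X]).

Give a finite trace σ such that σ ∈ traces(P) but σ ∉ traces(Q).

LTS(P): 4 reachable states
  u0 = rec X. b.a.a.(X + 0) has moves -b-> u1
  u1 = a.a.((rec X. b.a.a.(X + 0)) + 0) has moves -a-> u2
  u2 = a.((rec X. b.a.a.(X + 0)) + 0) has moves -a-> u3
  u3 = (rec X. b.a.a.(X + 0)) + 0 has moves -b-> u1
LTS(Q): 4 reachable states
  v0 = rec X. c.a.a.(X + 0) has moves -c-> v1
  v1 = a.a.((rec X. c.a.a.(X + 0)) + 0) has moves -a-> v2
  v2 = a.((rec X. c.a.a.(X + 0)) + 0) has moves -a-> v3
  v3 = (rec X. c.a.a.(X + 0)) + 0 has moves -c-> v1
Trace ⟨b⟩ through P, begin at {u0}:
  after b @ step 1: {u1}
  P completes σ.
Trace ⟨b⟩ through Q, begin at {v0}:
  after b @ step 1: ∅  — Q cannot continue

b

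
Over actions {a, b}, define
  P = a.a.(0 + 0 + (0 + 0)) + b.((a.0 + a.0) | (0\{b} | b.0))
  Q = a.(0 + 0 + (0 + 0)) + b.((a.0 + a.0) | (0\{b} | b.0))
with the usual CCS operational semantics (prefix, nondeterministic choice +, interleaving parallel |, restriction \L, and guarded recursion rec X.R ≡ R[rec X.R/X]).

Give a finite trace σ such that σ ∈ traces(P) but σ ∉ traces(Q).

aa

P's transition system — 7 states:
  u0 = a.a.(0 + 0 + (0 + 0)) + b.((a.0 + a.0) | (0\{b} | b.0)) → =a=> u1, =b=> u2
  u1 = a.(0 + 0 + (0 + 0)) → =a=> u3
  u2 = (a.0 + a.0) | (0\{b} | b.0) → =a=> u4, =b=> u5
  u3 = 0 + 0 + (0 + 0) → stopped
  u4 = 0 | (0\{b} | b.0) → =b=> u6
  u5 = (a.0 + a.0) | (0\{b} | 0) → =a=> u6
  u6 = 0 | (0\{b} | 0) → stopped
Q's transition system — 6 states:
  v0 = a.(0 + 0 + (0 + 0)) + b.((a.0 + a.0) | (0\{b} | b.0)) → =a=> v1, =b=> v2
  v1 = 0 + 0 + (0 + 0) → stopped
  v2 = (a.0 + a.0) | (0\{b} | b.0) → =a=> v3, =b=> v4
  v3 = 0 | (0\{b} | b.0) → =b=> v5
  v4 = (a.0 + a.0) | (0\{b} | 0) → =a=> v5
  v5 = 0 | (0\{b} | 0) → stopped
Run σ = ⟨aa⟩ on P: start {u0}
  [1] a ⇒ {u1}
  [2] a ⇒ {u3}
  ✓ P
Run σ = ⟨aa⟩ on Q: start {v0}
  [1] a ⇒ {v1}
  [2] a ⇒ ∅  — Q cannot continue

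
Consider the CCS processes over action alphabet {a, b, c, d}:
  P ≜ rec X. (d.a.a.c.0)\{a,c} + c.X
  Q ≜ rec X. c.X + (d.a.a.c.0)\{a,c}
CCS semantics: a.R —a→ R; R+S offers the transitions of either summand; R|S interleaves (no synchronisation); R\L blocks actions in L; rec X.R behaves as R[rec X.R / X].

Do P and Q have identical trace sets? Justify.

traces(P) = traces(Q)

LTS(P): 2 reachable states
  u0 = rec X. (d.a.a.c.0)\{a,c} + c.X has moves =c=> u0, =d=> u1
  u1 = (a.a.c.0)\{a,c} has moves deadlocked
LTS(Q): 2 reachable states
  v0 = rec X. c.X + (d.a.a.c.0)\{a,c} has moves =c=> v0, =d=> v1
  v1 = (a.a.c.0)\{a,c} has moves deadlocked
Bisimilarity quotient blocks:
  B0 = {u0, v0}
  B1 = {u1, v1}
u0 ∈ B0, v0 ∈ B0 → same block
Bisimilar ⇒ trace-equivalent.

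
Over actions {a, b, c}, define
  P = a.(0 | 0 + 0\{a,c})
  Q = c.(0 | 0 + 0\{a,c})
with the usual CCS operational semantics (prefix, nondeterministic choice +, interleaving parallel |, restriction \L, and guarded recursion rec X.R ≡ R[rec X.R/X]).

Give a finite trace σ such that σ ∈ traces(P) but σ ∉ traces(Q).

P's transition system — 2 states:
  p0 = a.(0 | 0 + 0\{a,c}) → ··a··> p1
  p1 = 0 | 0 + 0\{a,c} → stopped
Q's transition system — 2 states:
  q0 = c.(0 | 0 + 0\{a,c}) → ··c··> q1
  q1 = 0 | 0 + 0\{a,c} → stopped
Executing a from P (initial set {p0}):
  step 1 (a): {p1}
  P completes σ.
Executing a from Q (initial set {q0}):
  step 1 (a): ∅ (Q stuck)

a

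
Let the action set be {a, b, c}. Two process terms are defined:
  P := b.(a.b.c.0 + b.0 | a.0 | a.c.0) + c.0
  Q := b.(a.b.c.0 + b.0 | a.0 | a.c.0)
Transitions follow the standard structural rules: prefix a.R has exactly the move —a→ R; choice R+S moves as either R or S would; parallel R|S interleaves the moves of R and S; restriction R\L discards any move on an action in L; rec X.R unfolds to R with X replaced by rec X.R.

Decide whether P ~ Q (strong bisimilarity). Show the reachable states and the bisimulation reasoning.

P's transition system — 16 states:
  s0 = b.(a.b.c.0 + b.0 | a.0 | a.c.0) + c.0 :: =b=> s1, =c=> s2
  s1 = a.b.c.0 + b.0 | a.0 | a.c.0 :: =a=> s3, =a=> s4, =a=> s5, =b=> s6
  s2 = 0 :: deadlocked
  s3 = b.0 | 0 | a.c.0 :: =a=> s7, =b=> s8
  s4 = b.0 | a.0 | c.0 :: =a=> s7, =b=> s9, =c=> s10
  s5 = b.c.0 :: =b=> s11
  s6 = 0 | a.0 | a.c.0 :: =a=> s8, =a=> s9
  s7 = b.0 | 0 | c.0 :: =b=> s12, =c=> s13
  s8 = 0 | 0 | a.c.0 :: =a=> s12
  s9 = 0 | a.0 | c.0 :: =a=> s12, =c=> s14
  s10 = b.0 | a.0 | 0 :: =a=> s13, =b=> s14
  s11 = c.0 :: =c=> s2
  s12 = 0 | 0 | c.0 :: =c=> s15
  s13 = b.0 | 0 | 0 :: =b=> s15
  s14 = 0 | a.0 | 0 :: =a=> s15
  s15 = 0 | 0 | 0 :: deadlocked
Q's transition system — 16 states:
  t0 = b.(a.b.c.0 + b.0 | a.0 | a.c.0) :: =b=> t1
  t1 = a.b.c.0 + b.0 | a.0 | a.c.0 :: =a=> t2, =a=> t3, =a=> t4, =b=> t5
  t2 = b.0 | 0 | a.c.0 :: =a=> t6, =b=> t7
  t3 = b.0 | a.0 | c.0 :: =a=> t6, =b=> t8, =c=> t9
  t4 = b.c.0 :: =b=> t10
  t5 = 0 | a.0 | a.c.0 :: =a=> t7, =a=> t8
  t6 = b.0 | 0 | c.0 :: =b=> t11, =c=> t12
  t7 = 0 | 0 | a.c.0 :: =a=> t11
  t8 = 0 | a.0 | c.0 :: =a=> t11, =c=> t13
  t9 = b.0 | a.0 | 0 :: =a=> t12, =b=> t13
  t10 = c.0 :: =c=> t14
  t11 = 0 | 0 | c.0 :: =c=> t15
  t12 = b.0 | 0 | 0 :: =b=> t15
  t13 = 0 | a.0 | 0 :: =a=> t15
  t14 = 0 :: deadlocked
  t15 = 0 | 0 | 0 :: deadlocked
Partition-refinement fixed point:
  B0 = {s0}
  B1 = {s1, t1}
  B2 = {s6, t5}
  B3 = {s9, t8}
  B4 = {s14, t13}
  B5 = {s15, s2, t14, t15}
  B6 = {s11, s12, t10, t11}
  B7 = {s8, t7}
  B8 = {s3, t2}
  B9 = {s7, t6}
  B10 = {s13, t12}
  B11 = {s5, t4}
  B12 = {s4, t3}
  B13 = {s10, t9}
  B14 = {t0}
s0 ∈ B0, t0 ∈ B14 → different blocks

NO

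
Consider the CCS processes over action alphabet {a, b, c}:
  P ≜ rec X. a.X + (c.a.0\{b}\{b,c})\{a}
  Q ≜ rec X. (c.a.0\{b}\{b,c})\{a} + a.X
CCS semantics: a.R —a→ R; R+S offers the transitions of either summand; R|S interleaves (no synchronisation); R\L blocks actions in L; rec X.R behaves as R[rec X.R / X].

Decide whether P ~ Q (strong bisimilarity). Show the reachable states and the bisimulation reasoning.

bisimilar

Reachable graph of P (2 states):
  u0 = rec X. a.X + (c.a.0\{b}\{b,c})\{a} ⊢ =a=> u0, =c=> u1
  u1 = (a.0\{b}\{b,c})\{a} ⊢ deadlocked
Reachable graph of Q (2 states):
  v0 = rec X. (c.a.0\{b}\{b,c})\{a} + a.X ⊢ =a=> v0, =c=> v1
  v1 = (a.0\{b}\{b,c})\{a} ⊢ deadlocked
Coarsest stable partition (strong bisimilarity classes):
  B0 = {u0, v0}
  B1 = {u1, v1}
u0 ∈ B0, v0 ∈ B0 → same block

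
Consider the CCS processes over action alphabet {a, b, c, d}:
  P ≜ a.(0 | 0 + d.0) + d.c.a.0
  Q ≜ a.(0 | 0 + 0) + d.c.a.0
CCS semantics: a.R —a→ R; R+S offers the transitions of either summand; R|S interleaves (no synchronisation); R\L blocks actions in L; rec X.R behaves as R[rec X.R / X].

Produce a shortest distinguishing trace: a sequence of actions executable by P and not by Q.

ad

P's transition system — 5 states:
  s0 = a.(0 | 0 + d.0) + d.c.a.0 ⊢ —a→ s1, —d→ s2
  s1 = 0 | 0 + d.0 ⊢ —d→ s3
  s2 = c.a.0 ⊢ —c→ s4
  s3 = 0 ⊢ (no moves)
  s4 = a.0 ⊢ —a→ s3
Q's transition system — 5 states:
  t0 = a.(0 | 0 + 0) + d.c.a.0 ⊢ —a→ t1, —d→ t2
  t1 = 0 | 0 + 0 ⊢ (no moves)
  t2 = c.a.0 ⊢ —c→ t3
  t3 = a.0 ⊢ —a→ t4
  t4 = 0 ⊢ (no moves)
Executing ad from P (initial set {s0}):
  [1] a ⇒ {s1}
  [2] d ⇒ {s3}
  — P admits the full trace.
Executing ad from Q (initial set {t0}):
  [1] a ⇒ {t1}
  [2] d ⇒ ∅ (Q stuck)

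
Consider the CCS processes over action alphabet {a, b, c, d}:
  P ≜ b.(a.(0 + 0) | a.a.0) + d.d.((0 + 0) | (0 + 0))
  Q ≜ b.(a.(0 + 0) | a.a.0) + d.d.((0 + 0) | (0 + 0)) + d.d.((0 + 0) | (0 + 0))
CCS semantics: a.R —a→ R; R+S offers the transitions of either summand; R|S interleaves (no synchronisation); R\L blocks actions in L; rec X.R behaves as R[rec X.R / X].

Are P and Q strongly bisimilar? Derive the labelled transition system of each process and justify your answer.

LTS(P): 9 reachable states
  m0 = b.(a.(0 + 0) | a.a.0) + d.d.((0 + 0) | (0 + 0)) :: --b--▸ m1, --d--▸ m2
  m1 = a.(0 + 0) | a.a.0 :: --a--▸ m3, --a--▸ m4
  m2 = d.((0 + 0) | (0 + 0)) :: --d--▸ m5
  m3 = (0 + 0) | a.a.0 :: --a--▸ m6
  m4 = a.(0 + 0) | a.0 :: --a--▸ m6, --a--▸ m7
  m5 = (0 + 0) | (0 + 0) :: ·
  m6 = (0 + 0) | a.0 :: --a--▸ m8
  m7 = a.(0 + 0) | 0 :: --a--▸ m8
  m8 = (0 + 0) | 0 :: ·
LTS(Q): 9 reachable states
  n0 = b.(a.(0 + 0) | a.a.0) + d.d.((0 + 0) | (0 + 0)) + d.d.((0 + 0) | (0 + 0)) :: --b--▸ n1, --d--▸ n2
  n1 = a.(0 + 0) | a.a.0 :: --a--▸ n3, --a--▸ n4
  n2 = d.((0 + 0) | (0 + 0)) :: --d--▸ n5
  n3 = (0 + 0) | a.a.0 :: --a--▸ n6
  n4 = a.(0 + 0) | a.0 :: --a--▸ n6, --a--▸ n7
  n5 = (0 + 0) | (0 + 0) :: ·
  n6 = (0 + 0) | a.0 :: --a--▸ n8
  n7 = a.(0 + 0) | 0 :: --a--▸ n8
  n8 = (0 + 0) | 0 :: ·
Coarsest stable partition (strong bisimilarity classes):
  B0 = {m0, n0}
  B1 = {m2, n2}
  B2 = {m5, m8, n5, n8}
  B3 = {m1, n1}
  B4 = {m3, m4, n3, n4}
  B5 = {m6, m7, n6, n7}
m0 ∈ B0, n0 ∈ B0 → same block

bisimilar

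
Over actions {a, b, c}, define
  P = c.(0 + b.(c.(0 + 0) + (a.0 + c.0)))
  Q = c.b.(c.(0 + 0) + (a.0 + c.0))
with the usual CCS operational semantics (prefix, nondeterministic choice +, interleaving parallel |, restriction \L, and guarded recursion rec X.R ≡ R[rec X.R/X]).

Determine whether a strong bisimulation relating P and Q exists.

YES

P's transition system — 5 states:
  u0 = c.(0 + b.(c.(0 + 0) + (a.0 + c.0))) has moves -c-> u1
  u1 = 0 + b.(c.(0 + 0) + (a.0 + c.0)) has moves -b-> u2
  u2 = c.(0 + 0) + (a.0 + c.0) has moves -a-> u3, -c-> u3, -c-> u4
  u3 = 0 has moves (no moves)
  u4 = 0 + 0 has moves (no moves)
Q's transition system — 5 states:
  v0 = c.b.(c.(0 + 0) + (a.0 + c.0)) has moves -c-> v1
  v1 = b.(c.(0 + 0) + (a.0 + c.0)) has moves -b-> v2
  v2 = c.(0 + 0) + (a.0 + c.0) has moves -a-> v3, -c-> v3, -c-> v4
  v3 = 0 has moves (no moves)
  v4 = 0 + 0 has moves (no moves)
Partition-refinement fixed point:
  B0 = {u0, v0}
  B1 = {u1, v1}
  B2 = {u2, v2}
  B3 = {u3, u4, v3, v4}
u0 ∈ B0, v0 ∈ B0 → same block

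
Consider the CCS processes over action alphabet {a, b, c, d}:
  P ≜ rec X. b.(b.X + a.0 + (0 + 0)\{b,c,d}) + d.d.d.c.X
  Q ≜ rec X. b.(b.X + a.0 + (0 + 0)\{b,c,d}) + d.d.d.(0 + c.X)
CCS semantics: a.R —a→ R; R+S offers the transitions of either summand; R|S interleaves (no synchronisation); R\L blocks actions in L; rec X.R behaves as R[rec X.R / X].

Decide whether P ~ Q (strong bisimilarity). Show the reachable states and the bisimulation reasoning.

P ~ Q

LTS(P): 6 reachable states
  p0 = rec X. b.(b.X + a.0 + (0 + 0)\{b,c,d}) + d.d.d.c.X :: =b=> p1, =d=> p2
  p1 = b.(rec X. b.(b.X + a.0 + (0 + 0)\{b,c,d}) + d.d.d.c.X) + a.0 + (0 + 0)\{b,c,d} :: =a=> p3, =b=> p0
  p2 = d.d.c.(rec X. b.(b.X + a.0 + (0 + 0)\{b,c,d}) + d.d.d.c.X) :: =d=> p4
  p3 = 0 :: (no moves)
  p4 = d.c.(rec X. b.(b.X + a.0 + (0 + 0)\{b,c,d}) + d.d.d.c.X) :: =d=> p5
  p5 = c.(rec X. b.(b.X + a.0 + (0 + 0)\{b,c,d}) + d.d.d.c.X) :: =c=> p0
LTS(Q): 6 reachable states
  q0 = rec X. b.(b.X + a.0 + (0 + 0)\{b,c,d}) + d.d.d.(0 + c.X) :: =b=> q1, =d=> q2
  q1 = b.(rec X. b.(b.X + a.0 + (0 + 0)\{b,c,d}) + d.d.d.(0 + c.X)) + a.0 + (0 + 0)\{b,c,d} :: =a=> q3, =b=> q0
  q2 = d.d.(0 + c.(rec X. b.(b.X + a.0 + (0 + 0)\{b,c,d}) + d.d.d.(0 + c.X))) :: =d=> q4
  q3 = 0 :: (no moves)
  q4 = d.(0 + c.(rec X. b.(b.X + a.0 + (0 + 0)\{b,c,d}) + d.d.d.(0 + c.X))) :: =d=> q5
  q5 = 0 + c.(rec X. b.(b.X + a.0 + (0 + 0)\{b,c,d}) + d.d.d.(0 + c.X)) :: =c=> q0
Coarsest stable partition (strong bisimilarity classes):
  B0 = {p0, q0}
  B1 = {p1, q1}
  B2 = {p3, q3}
  B3 = {p2, q2}
  B4 = {p4, q4}
  B5 = {p5, q5}
p0 ∈ B0, q0 ∈ B0 → same block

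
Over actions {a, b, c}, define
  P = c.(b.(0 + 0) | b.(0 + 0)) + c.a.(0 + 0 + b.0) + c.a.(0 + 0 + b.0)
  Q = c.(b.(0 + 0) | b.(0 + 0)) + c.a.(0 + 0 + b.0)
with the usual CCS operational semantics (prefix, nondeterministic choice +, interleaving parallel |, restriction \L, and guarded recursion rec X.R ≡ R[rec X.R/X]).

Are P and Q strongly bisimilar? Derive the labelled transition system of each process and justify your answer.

bisimilar

P's transition system — 8 states:
  u0 = c.(b.(0 + 0) | b.(0 + 0)) + c.a.(0 + 0 + b.0) + c.a.(0 + 0 + b.0) ⊢ =c=> u1, =c=> u2
  u1 = a.(0 + 0 + b.0) ⊢ =a=> u3
  u2 = b.(0 + 0) | b.(0 + 0) ⊢ =b=> u4, =b=> u5
  u3 = 0 + 0 + b.0 ⊢ =b=> u6
  u4 = (0 + 0) | b.(0 + 0) ⊢ =b=> u7
  u5 = b.(0 + 0) | (0 + 0) ⊢ =b=> u7
  u6 = 0 ⊢ stopped
  u7 = (0 + 0) | (0 + 0) ⊢ stopped
Q's transition system — 8 states:
  v0 = c.(b.(0 + 0) | b.(0 + 0)) + c.a.(0 + 0 + b.0) ⊢ =c=> v1, =c=> v2
  v1 = a.(0 + 0 + b.0) ⊢ =a=> v3
  v2 = b.(0 + 0) | b.(0 + 0) ⊢ =b=> v4, =b=> v5
  v3 = 0 + 0 + b.0 ⊢ =b=> v6
  v4 = (0 + 0) | b.(0 + 0) ⊢ =b=> v7
  v5 = b.(0 + 0) | (0 + 0) ⊢ =b=> v7
  v6 = 0 ⊢ stopped
  v7 = (0 + 0) | (0 + 0) ⊢ stopped
Partition-refinement fixed point:
  B0 = {u0, v0}
  B1 = {u2, v2}
  B2 = {u3, u4, u5, v3, v4, v5}
  B3 = {u6, u7, v6, v7}
  B4 = {u1, v1}
u0 ∈ B0, v0 ∈ B0 → same block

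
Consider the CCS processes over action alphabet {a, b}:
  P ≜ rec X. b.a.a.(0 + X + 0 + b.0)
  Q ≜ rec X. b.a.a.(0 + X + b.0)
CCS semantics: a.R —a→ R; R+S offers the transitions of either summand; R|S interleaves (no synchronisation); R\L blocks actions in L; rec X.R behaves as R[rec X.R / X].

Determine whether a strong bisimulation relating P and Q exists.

Reachable graph of P (5 states):
  m0 = rec X. b.a.a.(0 + X + 0 + b.0) ⊢ —b→ m1
  m1 = a.a.(0 + (rec X. b.a.a.(0 + X + 0 + b.0)) + 0 + b.0) ⊢ —a→ m2
  m2 = a.(0 + (rec X. b.a.a.(0 + X + 0 + b.0)) + 0 + b.0) ⊢ —a→ m3
  m3 = 0 + (rec X. b.a.a.(0 + X + 0 + b.0)) + 0 + b.0 ⊢ —b→ m1, —b→ m4
  m4 = 0 ⊢ stopped
Reachable graph of Q (5 states):
  n0 = rec X. b.a.a.(0 + X + b.0) ⊢ —b→ n1
  n1 = a.a.(0 + (rec X. b.a.a.(0 + X + b.0)) + b.0) ⊢ —a→ n2
  n2 = a.(0 + (rec X. b.a.a.(0 + X + b.0)) + b.0) ⊢ —a→ n3
  n3 = 0 + (rec X. b.a.a.(0 + X + b.0)) + b.0 ⊢ —b→ n1, —b→ n4
  n4 = 0 ⊢ stopped
Coarsest stable partition (strong bisimilarity classes):
  B0 = {m0, n0}
  B1 = {m1, n1}
  B2 = {m2, n2}
  B3 = {m3, n3}
  B4 = {m4, n4}
m0 ∈ B0, n0 ∈ B0 → same block

P ~ Q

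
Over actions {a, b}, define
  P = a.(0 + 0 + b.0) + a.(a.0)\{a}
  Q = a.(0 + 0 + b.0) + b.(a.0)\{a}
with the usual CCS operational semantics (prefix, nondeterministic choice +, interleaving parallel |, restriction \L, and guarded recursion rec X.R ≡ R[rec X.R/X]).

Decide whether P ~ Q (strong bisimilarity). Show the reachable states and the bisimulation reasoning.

NO

P's transition system — 4 states:
  u0 = a.(0 + 0 + b.0) + a.(a.0)\{a} has moves --a--▸ u1, --a--▸ u2
  u1 = (a.0)\{a} has moves stopped
  u2 = 0 + 0 + b.0 has moves --b--▸ u3
  u3 = 0 has moves stopped
Q's transition system — 4 states:
  v0 = a.(0 + 0 + b.0) + b.(a.0)\{a} has moves --a--▸ v1, --b--▸ v2
  v1 = 0 + 0 + b.0 has moves --b--▸ v3
  v2 = (a.0)\{a} has moves stopped
  v3 = 0 has moves stopped
Partition-refinement fixed point:
  B0 = {u0}
  B1 = {u2, v1}
  B2 = {u1, u3, v2, v3}
  B3 = {v0}
u0 ∈ B0, v0 ∈ B3 → different blocks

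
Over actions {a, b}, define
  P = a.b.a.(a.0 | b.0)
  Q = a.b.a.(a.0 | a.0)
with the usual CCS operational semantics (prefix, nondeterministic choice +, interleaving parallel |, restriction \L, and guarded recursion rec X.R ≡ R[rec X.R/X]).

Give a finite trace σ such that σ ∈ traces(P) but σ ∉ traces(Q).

abab

P's transition system — 7 states:
  m0 = a.b.a.(a.0 | b.0) has moves —a→ m1
  m1 = b.a.(a.0 | b.0) has moves —b→ m2
  m2 = a.(a.0 | b.0) has moves —a→ m3
  m3 = a.0 | b.0 has moves —a→ m4, —b→ m5
  m4 = 0 | b.0 has moves —b→ m6
  m5 = a.0 | 0 has moves —a→ m6
  m6 = 0 | 0 has moves stopped
Q's transition system — 7 states:
  n0 = a.b.a.(a.0 | a.0) has moves —a→ n1
  n1 = b.a.(a.0 | a.0) has moves —b→ n2
  n2 = a.(a.0 | a.0) has moves —a→ n3
  n3 = a.0 | a.0 has moves —a→ n4, —a→ n5
  n4 = 0 | a.0 has moves —a→ n6
  n5 = a.0 | 0 has moves —a→ n6
  n6 = 0 | 0 has moves stopped
Run σ = ⟨abab⟩ on P: start {m0}
  after a @ step 1: {m1}
  after b @ step 2: {m2}
  after a @ step 3: {m3}
  after b @ step 4: {m5}
  P completes σ.
Run σ = ⟨abab⟩ on Q: start {n0}
  after a @ step 1: {n1}
  after b @ step 2: {n2}
  after a @ step 3: {n3}
  after b @ step 4: no successor for Q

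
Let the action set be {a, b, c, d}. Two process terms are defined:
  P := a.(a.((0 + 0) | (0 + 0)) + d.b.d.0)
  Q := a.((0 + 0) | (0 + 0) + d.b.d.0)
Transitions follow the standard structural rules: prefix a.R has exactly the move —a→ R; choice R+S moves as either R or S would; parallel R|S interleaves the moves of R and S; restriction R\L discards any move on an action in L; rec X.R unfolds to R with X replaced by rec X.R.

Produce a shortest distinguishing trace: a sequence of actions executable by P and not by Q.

aa

Reachable graph of P (6 states):
  s0 = a.(a.((0 + 0) | (0 + 0)) + d.b.d.0) → --a--▸ s1
  s1 = a.((0 + 0) | (0 + 0)) + d.b.d.0 → --a--▸ s2, --d--▸ s3
  s2 = (0 + 0) | (0 + 0) → ∅
  s3 = b.d.0 → --b--▸ s4
  s4 = d.0 → --d--▸ s5
  s5 = 0 → ∅
Reachable graph of Q (5 states):
  t0 = a.((0 + 0) | (0 + 0) + d.b.d.0) → --a--▸ t1
  t1 = (0 + 0) | (0 + 0) + d.b.d.0 → --d--▸ t2
  t2 = b.d.0 → --b--▸ t3
  t3 = d.0 → --d--▸ t4
  t4 = 0 → ∅
Executing aa from P (initial set {s0}):
  [1] a ⇒ {s1}
  [2] a ⇒ {s2}
  — P admits the full trace.
Executing aa from Q (initial set {t0}):
  [1] a ⇒ {t1}
  [2] a ⇒ ∅  — Q cannot continue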